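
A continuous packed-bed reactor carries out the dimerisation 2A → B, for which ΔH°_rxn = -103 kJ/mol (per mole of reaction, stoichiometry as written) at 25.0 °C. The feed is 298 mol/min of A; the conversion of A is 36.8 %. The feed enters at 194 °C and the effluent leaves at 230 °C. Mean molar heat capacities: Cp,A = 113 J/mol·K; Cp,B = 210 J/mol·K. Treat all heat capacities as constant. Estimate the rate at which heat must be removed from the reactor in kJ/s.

Extent of reaction ξ = 0.368 × 298 / 2 = 54.832 mol/min
Reaction term: ξ·ΔH°_rxn = 54.832 × -103 = -5647.7 kJ/min
Sensible, feed 194→25 °C: -5690.9 kJ/min
Outlet flows (mol/min): A 188.34, B 54.832
Sensible, products 25→230 °C: 6723.3 kJ/min
Q = ΔH = -4615.3 kJ/min = -76.921 kW
Heat removed = 76.921 kJ/s

Q_out = 76.9 kJ/s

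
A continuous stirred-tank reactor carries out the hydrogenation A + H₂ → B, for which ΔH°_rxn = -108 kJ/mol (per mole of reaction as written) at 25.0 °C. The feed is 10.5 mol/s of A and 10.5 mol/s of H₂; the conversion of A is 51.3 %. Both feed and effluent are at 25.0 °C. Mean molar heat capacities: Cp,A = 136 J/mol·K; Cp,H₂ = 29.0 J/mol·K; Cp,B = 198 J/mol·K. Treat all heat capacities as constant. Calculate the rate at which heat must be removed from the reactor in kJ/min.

Q_out = 34900 kJ/min

Extent of reaction ξ = 0.513 × 10.5 = 5.3865 mol/s
Reaction term: ξ·ΔH°_rxn = 5.3865 × -108 = -581.74 kJ/s
Q = ΔH = -581.74 kJ/s = -581.74 kW
Heat removed = 34905 kJ/min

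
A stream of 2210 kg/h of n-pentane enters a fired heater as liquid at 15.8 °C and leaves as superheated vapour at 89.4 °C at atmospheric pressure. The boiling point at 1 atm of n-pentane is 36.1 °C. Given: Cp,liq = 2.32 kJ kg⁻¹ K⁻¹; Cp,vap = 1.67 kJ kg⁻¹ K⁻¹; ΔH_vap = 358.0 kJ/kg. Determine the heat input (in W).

liquid 15.8→36.1 °C: 47.096 kJ/kg
vaporisation at 36.1 °C: 358 kJ/kg
vapour 36.1→89.4 °C: 89.011 kJ/kg
Δh = 47.096 + 358 + 89.011 = 494.11 kJ/kg
Q = ṁ·Δh = 2210 kg/h × 494.11 kJ/kg = 1.092e+06 kJ/h
|Q| = 303.33 kW = 303330 W

Q = 303000 W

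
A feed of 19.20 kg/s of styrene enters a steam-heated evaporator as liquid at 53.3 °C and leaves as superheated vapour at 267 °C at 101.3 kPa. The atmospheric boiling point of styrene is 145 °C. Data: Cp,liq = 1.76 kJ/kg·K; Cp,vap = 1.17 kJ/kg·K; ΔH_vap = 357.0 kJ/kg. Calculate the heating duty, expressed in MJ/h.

liquid 53.3→145 °C: 161.39 kJ/kg
vaporisation at 145 °C: 357 kJ/kg
vapour 145→267 °C: 142.74 kJ/kg
Δh = 161.39 + 357 + 142.74 = 661.13 kJ/kg
Q = ṁ·Δh = 19.20 kg/s × 661.13 kJ/kg = 12694 kJ/s
|Q| = 12694 kW = 45697 MJ/h

Q = 45700 MJ/h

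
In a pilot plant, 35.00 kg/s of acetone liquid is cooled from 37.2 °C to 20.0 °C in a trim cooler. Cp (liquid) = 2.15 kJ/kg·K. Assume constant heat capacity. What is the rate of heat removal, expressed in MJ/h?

Q_c = 4660 MJ/h

Q = ṁ·Cp·ΔT = 35.00 × 2.15 × (20.0 − 37.2) = -1294.3 kJ/s
Cooling duty = 4659.5 MJ/h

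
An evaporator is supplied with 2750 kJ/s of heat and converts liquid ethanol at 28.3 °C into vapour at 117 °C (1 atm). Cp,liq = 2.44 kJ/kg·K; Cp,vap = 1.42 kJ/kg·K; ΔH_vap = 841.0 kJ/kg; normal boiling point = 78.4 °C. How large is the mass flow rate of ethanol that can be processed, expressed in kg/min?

Δh = 2.44×(78.4−28.3) + 841.0 + 1.42×(117−78.4) = 1018.1 kJ/kg
Q = 2750 kJ/s = 2750 kJ/s = 165000 kJ/min
ṁ = Q/Δh = 165000 / 1018.1 = 162.07 kg/min

ṁ = 162 kg/min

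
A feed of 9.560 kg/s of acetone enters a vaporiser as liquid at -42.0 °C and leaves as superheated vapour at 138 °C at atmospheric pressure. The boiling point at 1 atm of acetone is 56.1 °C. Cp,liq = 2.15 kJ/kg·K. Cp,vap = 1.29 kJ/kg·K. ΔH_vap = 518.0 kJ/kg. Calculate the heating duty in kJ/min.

Q = 479000 kJ/min

liquid -42.0→56.1 °C: 210.91 kJ/kg
vaporisation at 56.1 °C: 518 kJ/kg
vapour 56.1→138 °C: 105.65 kJ/kg
Δh = 210.91 + 518 + 105.65 = 834.57 kJ/kg
Q = ṁ·Δh = 9.560 kg/s × 834.57 kJ/kg = 7978.5 kJ/s
|Q| = 7978.5 kW = 478710 kJ/min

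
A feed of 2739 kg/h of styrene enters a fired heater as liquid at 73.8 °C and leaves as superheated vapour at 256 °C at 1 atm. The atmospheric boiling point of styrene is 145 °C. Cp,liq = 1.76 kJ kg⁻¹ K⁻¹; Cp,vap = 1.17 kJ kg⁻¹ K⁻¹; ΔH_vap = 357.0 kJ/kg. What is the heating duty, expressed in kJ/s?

Q = 466 kJ/s

liquid 73.8→145 °C: 125.31 kJ/kg
vaporisation at 145 °C: 357 kJ/kg
vapour 145→256 °C: 129.87 kJ/kg
Δh = 125.31 + 357 + 129.87 = 612.18 kJ/kg
Q = ṁ·Δh = 2739 kg/h × 612.18 kJ/kg = 1.6768e+06 kJ/h
|Q| = 465.77 kW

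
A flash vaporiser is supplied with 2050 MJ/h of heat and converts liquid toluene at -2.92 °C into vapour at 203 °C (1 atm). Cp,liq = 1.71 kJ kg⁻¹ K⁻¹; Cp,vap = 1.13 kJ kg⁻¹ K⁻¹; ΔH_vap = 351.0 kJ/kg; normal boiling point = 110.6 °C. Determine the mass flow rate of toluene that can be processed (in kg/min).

ṁ = 52.6 kg/min

Δh = 1.71×(110.6−-2.92) + 351.0 + 1.13×(203−110.6) = 649.53 kJ/kg
Q = 2050 MJ/h = 569.44 kJ/s = 34167 kJ/min
ṁ = Q/Δh = 34167 / 649.53 = 52.602 kg/min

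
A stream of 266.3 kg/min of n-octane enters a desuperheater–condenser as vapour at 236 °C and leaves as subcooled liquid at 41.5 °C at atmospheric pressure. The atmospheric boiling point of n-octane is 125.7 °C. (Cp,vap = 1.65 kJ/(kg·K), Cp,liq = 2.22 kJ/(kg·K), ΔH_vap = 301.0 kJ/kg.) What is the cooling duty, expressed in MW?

Q_c = 2.97 MW

vapour 236→125.7 °C: -181.99 kJ/kg
condensation at 125.7 °C: -301 kJ/kg
liquid 125.7→41.5 °C: -186.92 kJ/kg
Δh = -181.99 + -301 + -186.92 = -669.92 kJ/kg
Q = ṁ·Δh = 266.3 kg/min × -669.92 kJ/kg = -178400 kJ/min
|Q| = 2973.3 kW = 2.9733 MW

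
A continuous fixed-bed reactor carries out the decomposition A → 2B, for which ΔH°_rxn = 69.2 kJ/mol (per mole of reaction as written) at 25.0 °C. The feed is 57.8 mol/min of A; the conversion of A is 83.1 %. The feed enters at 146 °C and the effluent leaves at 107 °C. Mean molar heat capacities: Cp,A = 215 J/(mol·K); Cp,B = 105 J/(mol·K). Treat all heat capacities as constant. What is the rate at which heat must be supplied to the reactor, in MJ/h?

Extent of reaction ξ = 0.831 × 57.8 = 48.032 mol/min
Reaction term: ξ·ΔH°_rxn = 48.032 × 69.2 = 3323.8 kJ/min
Sensible, feed 146→25 °C: -1503.7 kJ/min
Outlet flows (mol/min): A 9.7682, B 96.064
Sensible, products 25→107 °C: 999.32 kJ/min
Q = ΔH = 2819.5 kJ/min = 46.991 kW
Heat supplied = 169.17 MJ/h

Q_in = 169 MJ/h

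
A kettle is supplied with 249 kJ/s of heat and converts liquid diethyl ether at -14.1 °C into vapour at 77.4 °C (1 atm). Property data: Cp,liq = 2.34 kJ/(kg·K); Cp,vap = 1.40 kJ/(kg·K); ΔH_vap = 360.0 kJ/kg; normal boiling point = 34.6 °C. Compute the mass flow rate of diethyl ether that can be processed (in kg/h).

Δh = 2.34×(34.6−-14.1) + 360.0 + 1.40×(77.4−34.6) = 533.88 kJ/kg
Q = 249 kJ/s = 249 kJ/s = 896400 kJ/h
ṁ = Q/Δh = 896400 / 533.88 = 1679 kg/h

ṁ = 1680 kg/h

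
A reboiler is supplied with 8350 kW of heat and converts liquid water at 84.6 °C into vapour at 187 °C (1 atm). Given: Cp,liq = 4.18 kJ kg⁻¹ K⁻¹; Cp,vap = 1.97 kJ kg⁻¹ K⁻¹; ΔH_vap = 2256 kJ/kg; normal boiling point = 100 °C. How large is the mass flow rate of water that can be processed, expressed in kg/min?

ṁ = 201 kg/min

Δh = 4.18×(100−84.6) + 2256 + 1.97×(187−100) = 2491.8 kJ/kg
Q = 8350 kW = 8350 kJ/s = 501000 kJ/min
ṁ = Q/Δh = 501000 / 2491.8 = 201.06 kg/min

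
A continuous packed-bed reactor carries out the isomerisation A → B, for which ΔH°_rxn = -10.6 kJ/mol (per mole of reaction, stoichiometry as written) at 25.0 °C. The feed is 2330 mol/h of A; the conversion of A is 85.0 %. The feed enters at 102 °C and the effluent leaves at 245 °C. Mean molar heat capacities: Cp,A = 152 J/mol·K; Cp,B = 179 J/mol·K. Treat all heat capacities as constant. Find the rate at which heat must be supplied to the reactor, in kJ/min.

Q_in = 690 kJ/min

Extent of reaction ξ = 0.850 × 2330 = 1980.5 mol/h
Reaction term: ξ·ΔH°_rxn = 1980.5 × -10.6 = -20993 kJ/h
Sensible, feed 102→25 °C: -27270 kJ/h
Outlet flows (mol/h): A 349.5, B 1980.5
Sensible, products 25→245 °C: 89679 kJ/h
Q = ΔH = 41416 kJ/h = 11.504 kW
Heat supplied = 690.26 kJ/min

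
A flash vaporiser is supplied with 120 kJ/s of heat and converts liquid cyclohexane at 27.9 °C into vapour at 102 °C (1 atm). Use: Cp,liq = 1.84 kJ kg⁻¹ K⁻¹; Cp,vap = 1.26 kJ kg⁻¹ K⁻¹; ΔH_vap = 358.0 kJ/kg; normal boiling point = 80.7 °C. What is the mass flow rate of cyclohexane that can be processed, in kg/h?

ṁ = 896 kg/h

Δh = 1.84×(80.7−27.9) + 358.0 + 1.26×(102−80.7) = 481.99 kJ/kg
Q = 120 kJ/s = 120 kJ/s = 432000 kJ/h
ṁ = Q/Δh = 432000 / 481.99 = 896.28 kg/h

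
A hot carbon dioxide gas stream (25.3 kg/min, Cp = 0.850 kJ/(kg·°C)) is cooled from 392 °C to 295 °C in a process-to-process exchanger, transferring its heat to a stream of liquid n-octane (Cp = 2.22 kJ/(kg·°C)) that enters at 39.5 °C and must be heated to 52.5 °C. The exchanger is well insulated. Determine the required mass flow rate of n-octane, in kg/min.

Heat released by hot stream: Q = 25.3 × 0.850 × (392 − 295) = 2086 kJ/min
Energy balance on cold side (adiabatic exchanger): Q = ṁ_c·Cp_c·(T_c,out − T_c,in)
ṁ_c = 2086 / [2.22 × (52.5 − 39.5)] = 72.279 kg/min

ṁ_c = 72.3 kg/min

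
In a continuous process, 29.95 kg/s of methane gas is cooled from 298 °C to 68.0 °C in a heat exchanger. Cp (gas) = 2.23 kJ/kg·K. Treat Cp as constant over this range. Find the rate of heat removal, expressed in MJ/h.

Q_c = 55300 MJ/h

Q = ṁ·Cp·ΔT = 29.95 × 2.23 × (68.0 − 298) = -15361 kJ/s
Cooling duty = 55301 MJ/h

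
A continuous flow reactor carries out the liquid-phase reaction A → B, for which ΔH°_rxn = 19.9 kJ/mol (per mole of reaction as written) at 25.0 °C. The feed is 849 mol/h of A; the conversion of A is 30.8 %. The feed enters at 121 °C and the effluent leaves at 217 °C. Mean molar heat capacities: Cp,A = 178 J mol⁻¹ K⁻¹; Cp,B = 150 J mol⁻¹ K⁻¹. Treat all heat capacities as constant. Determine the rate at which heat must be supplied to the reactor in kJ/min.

Q_in = 305 kJ/min

Extent of reaction ξ = 0.308 × 849 = 261.49 mol/h
Reaction term: ξ·ΔH°_rxn = 261.49 × 19.9 = 5203.7 kJ/h
Sensible, feed 121→25 °C: -14508 kJ/h
Outlet flows (mol/h): A 587.51, B 261.49
Sensible, products 25→217 °C: 27610 kJ/h
Q = ΔH = 18306 kJ/h = 5.0849 kW
Heat supplied = 305.09 kJ/min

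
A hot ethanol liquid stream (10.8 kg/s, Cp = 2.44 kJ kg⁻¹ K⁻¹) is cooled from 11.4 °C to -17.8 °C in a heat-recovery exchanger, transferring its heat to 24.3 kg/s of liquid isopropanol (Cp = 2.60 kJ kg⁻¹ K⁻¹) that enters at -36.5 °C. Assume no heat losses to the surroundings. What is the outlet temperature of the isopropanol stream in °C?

Heat released by hot stream: Q = 10.8 × 2.44 × (11.4 − -17.8) = 769.48 kJ/s
Energy balance on cold side (adiabatic exchanger): Q = ṁ_c·Cp_c·(T_c,out − T_c,in)
T_c,out = -36.5 + 769.48/(24.3 × 2.60) = -24.321 °C

T_c,out = -24.3 °C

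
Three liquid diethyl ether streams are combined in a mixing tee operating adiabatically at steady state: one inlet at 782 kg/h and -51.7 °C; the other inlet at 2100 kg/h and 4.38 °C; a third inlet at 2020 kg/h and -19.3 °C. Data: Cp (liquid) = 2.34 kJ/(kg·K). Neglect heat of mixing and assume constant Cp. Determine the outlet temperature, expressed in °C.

T_out = -14.3 °C

Energy balance with Q = 0: Σ ṁᵢCp,ᵢ(T_out − Tᵢ) = 0
Σ ṁᵢCp,ᵢTᵢ = 782×2.34×-51.7 + 2100×2.34×4.38 + 2020×2.34×-19.3 = -164310
Σ ṁᵢCp,ᵢ = 782×2.34 + 2100×2.34 + 2020×2.34 = 11471
T_out = -164310 / 11471 = -14.324 °C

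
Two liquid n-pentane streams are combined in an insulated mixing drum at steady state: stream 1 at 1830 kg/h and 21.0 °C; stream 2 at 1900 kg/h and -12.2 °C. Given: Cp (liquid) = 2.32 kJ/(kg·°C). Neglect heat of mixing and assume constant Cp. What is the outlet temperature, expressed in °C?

Energy balance with Q = 0: Σ ṁᵢCp,ᵢ(T_out − Tᵢ) = 0
Σ ṁᵢCp,ᵢTᵢ = 1830×2.32×21.0 + 1900×2.32×-12.2 = 35380
Σ ṁᵢCp,ᵢ = 1830×2.32 + 1900×2.32 = 8653.6
T_out = 35380 / 8653.6 = 4.0885 °C

T_out = 4.09 °C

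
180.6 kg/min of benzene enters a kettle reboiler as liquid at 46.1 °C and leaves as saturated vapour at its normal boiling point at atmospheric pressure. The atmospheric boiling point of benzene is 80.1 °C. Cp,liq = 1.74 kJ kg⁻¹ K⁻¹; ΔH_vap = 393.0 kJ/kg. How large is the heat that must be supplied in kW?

Q = 1360 kW

liquid 46.1→80.1 °C: 59.16 kJ/kg
vaporisation at 80.1 °C: 393 kJ/kg
Δh = 59.16 + 393 = 452.16 kJ/kg
Q = ṁ·Δh = 180.6 kg/min × 452.16 kJ/kg = 81660 kJ/min
|Q| = 1361 kW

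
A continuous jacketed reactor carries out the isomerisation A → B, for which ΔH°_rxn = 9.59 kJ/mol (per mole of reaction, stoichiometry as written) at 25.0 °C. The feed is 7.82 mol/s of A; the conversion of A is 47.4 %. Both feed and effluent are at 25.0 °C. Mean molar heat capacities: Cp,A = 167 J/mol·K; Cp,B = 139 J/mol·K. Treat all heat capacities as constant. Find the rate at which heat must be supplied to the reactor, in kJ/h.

Q_in = 128000 kJ/h

Extent of reaction ξ = 0.474 × 7.82 = 3.7067 mol/s
Reaction term: ξ·ΔH°_rxn = 3.7067 × 9.59 = 35.547 kJ/s
Q = ΔH = 35.547 kJ/s = 35.547 kW
Heat supplied = 127970 kJ/h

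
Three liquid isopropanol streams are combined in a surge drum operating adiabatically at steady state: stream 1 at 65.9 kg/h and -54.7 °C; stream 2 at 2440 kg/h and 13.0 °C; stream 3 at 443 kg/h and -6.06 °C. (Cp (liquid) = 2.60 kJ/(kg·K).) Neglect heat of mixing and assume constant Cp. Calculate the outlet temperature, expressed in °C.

T_out = 8.62 °C

Adiabatic, steady state ⇒ Σ ṁᵢCp,ᵢ(T_out − Tᵢ) = 0
T_out = Σ ṁᵢCp,ᵢTᵢ / Σ ṁᵢCp,ᵢ
      = 66120 / 7667.1 = 8.6238 °C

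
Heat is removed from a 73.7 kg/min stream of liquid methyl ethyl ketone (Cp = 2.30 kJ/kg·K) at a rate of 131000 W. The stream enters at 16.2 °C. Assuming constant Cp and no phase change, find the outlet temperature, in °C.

T_out = -30.2 °C

Q = 131000 W = 7860 kJ/min
ΔT = Q/(ṁ·Cp) = 7860/(73.7×2.30) = 46.369 K
T_out = 16.2 − 46.369 = -30.169 °C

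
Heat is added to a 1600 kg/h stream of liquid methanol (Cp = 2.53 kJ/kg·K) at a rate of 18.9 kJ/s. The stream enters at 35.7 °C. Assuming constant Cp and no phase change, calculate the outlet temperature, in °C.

Q = 18.9 kJ/s = 68040 kJ/h
ΔT = Q/(ṁ·Cp) = 68040/(1600×2.53) = 16.808 K
T_out = 35.7 + 16.808 = 52.508 °C

T_out = 52.5 °C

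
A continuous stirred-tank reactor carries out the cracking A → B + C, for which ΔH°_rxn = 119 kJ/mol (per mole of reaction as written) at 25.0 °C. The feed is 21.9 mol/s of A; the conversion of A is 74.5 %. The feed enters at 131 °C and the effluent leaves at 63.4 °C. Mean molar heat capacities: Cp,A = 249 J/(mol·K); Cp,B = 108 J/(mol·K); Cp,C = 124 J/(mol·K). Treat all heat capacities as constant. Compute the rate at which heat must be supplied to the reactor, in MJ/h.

Extent of reaction ξ = 0.745 × 21.9 = 16.316 mol/s
Reaction term: ξ·ΔH°_rxn = 16.316 × 119 = 1941.5 kJ/s
Sensible, feed 131→25 °C: -578.03 kJ/s
Outlet flows (mol/s): A 5.5845, B 16.316, C 16.316
Sensible, products 25→63.4 °C: 198.75 kJ/s
Q = ΔH = 1562.3 kJ/s = 1562.3 kW
Heat supplied = 5624.2 MJ/h

Q_in = 5620 MJ/h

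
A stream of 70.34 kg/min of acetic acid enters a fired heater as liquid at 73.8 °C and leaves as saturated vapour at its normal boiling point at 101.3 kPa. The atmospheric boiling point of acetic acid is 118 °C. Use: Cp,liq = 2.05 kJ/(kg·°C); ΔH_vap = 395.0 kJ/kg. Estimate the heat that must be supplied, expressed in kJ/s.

liquid 73.8→118 °C: 90.61 kJ/kg
vaporisation at 118 °C: 395 kJ/kg
Δh = 90.61 + 395 = 485.61 kJ/kg
Q = ṁ·Δh = 70.34 kg/min × 485.61 kJ/kg = 34158 kJ/min
|Q| = 569.3 kW

Q = 569 kJ/s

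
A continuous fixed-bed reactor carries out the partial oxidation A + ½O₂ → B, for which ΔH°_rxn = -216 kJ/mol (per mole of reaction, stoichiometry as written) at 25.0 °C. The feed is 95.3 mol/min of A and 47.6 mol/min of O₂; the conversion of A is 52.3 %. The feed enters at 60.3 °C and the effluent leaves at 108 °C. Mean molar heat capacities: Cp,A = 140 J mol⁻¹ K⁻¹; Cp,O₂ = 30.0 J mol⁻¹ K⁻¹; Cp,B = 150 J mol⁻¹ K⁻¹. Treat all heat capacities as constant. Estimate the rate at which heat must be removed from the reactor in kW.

Q_out = 168 kW

Extent of reaction ξ = 0.523 × 95.3 = 49.842 mol/min
Reaction term: ξ·ΔH°_rxn = 49.842 × -216 = -10766 kJ/min
Sensible, feed 60.3→25 °C: -521.38 kJ/min
Outlet flows (mol/min): A 45.458, O₂ 22.679, B 49.842
Sensible, products 25→108 °C: 1205.2 kJ/min
Q = ΔH = -10082 kJ/min = -168.03 kW
Heat removed = 168.03 kW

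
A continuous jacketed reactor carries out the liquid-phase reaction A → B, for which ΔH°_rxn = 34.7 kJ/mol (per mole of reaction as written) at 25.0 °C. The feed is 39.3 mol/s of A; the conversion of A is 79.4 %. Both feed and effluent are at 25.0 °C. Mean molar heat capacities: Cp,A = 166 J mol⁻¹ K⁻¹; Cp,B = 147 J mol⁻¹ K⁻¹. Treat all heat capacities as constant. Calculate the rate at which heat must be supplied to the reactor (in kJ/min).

Q_in = 65000 kJ/min

Extent of reaction ξ = 0.794 × 39.3 = 31.204 mol/s
Reaction term: ξ·ΔH°_rxn = 31.204 × 34.7 = 1082.8 kJ/s
Q = ΔH = 1082.8 kJ/s = 1082.8 kW
Heat supplied = 64967 kJ/min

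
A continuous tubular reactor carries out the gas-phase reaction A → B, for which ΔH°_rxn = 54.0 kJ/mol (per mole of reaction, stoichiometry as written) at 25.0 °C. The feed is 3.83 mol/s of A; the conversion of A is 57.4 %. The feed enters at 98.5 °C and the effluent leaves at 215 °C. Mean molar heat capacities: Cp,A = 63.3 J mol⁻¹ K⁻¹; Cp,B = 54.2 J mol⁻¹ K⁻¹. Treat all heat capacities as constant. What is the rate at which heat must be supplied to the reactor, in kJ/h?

Extent of reaction ξ = 0.574 × 3.83 = 2.1984 mol/s
Reaction term: ξ·ΔH°_rxn = 2.1984 × 54.0 = 118.71 kJ/s
Sensible, feed 98.5→25 °C: -17.819 kJ/s
Outlet flows (mol/s): A 1.6316, B 2.1984
Sensible, products 25→215 °C: 42.262 kJ/s
Q = ΔH = 143.16 kJ/s = 143.16 kW
Heat supplied = 515370 kJ/h

Q_in = 515000 kJ/h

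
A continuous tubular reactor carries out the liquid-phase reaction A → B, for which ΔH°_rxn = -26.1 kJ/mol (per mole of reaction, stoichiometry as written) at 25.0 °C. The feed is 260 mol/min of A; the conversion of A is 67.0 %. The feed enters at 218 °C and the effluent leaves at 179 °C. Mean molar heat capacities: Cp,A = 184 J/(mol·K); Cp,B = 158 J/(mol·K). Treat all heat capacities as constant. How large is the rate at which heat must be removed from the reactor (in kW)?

Q_out = 118 kW

Extent of reaction ξ = 0.670 × 260 = 174.2 mol/min
Reaction term: ξ·ΔH°_rxn = 174.2 × -26.1 = -4546.6 kJ/min
Sensible, feed 218→25 °C: -9233.1 kJ/min
Outlet flows (mol/min): A 85.8, B 174.2
Sensible, products 25→179 °C: 6669.9 kJ/min
Q = ΔH = -7109.9 kJ/min = -118.5 kW
Heat removed = 118.5 kW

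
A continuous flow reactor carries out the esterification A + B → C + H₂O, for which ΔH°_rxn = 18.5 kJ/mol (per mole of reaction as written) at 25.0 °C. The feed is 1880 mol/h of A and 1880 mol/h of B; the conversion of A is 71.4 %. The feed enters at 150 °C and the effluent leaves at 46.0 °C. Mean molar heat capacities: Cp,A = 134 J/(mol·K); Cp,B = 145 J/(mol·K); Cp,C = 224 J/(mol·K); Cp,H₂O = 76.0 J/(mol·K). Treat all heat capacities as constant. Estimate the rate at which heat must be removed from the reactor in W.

Q_out = 8090 W

Extent of reaction ξ = 0.714 × 1880 = 1342.3 mol/h
Reaction term: ξ·ΔH°_rxn = 1342.3 × 18.5 = 24833 kJ/h
Sensible, feed 150→25 °C: -65565 kJ/h
Outlet flows (mol/h): A 537.68, B 537.68, C 1342.3, H₂O 1342.3
Sensible, products 25→46.0 °C: 11607 kJ/h
Q = ΔH = -29125 kJ/h = -8.0903 kW
Heat removed = 8090.3 W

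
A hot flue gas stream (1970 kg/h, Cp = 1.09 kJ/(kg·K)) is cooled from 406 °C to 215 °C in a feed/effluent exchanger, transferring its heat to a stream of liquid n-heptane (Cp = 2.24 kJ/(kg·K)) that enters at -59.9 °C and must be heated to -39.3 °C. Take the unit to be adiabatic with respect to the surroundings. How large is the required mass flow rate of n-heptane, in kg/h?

ṁ_c = 8890 kg/h

Heat released by hot stream: Q = 1970 × 1.09 × (406 − 215) = 410130 kJ/h
Energy balance on cold side (adiabatic exchanger): Q = ṁ_c·Cp_c·(T_c,out − T_c,in)
ṁ_c = 410130 / [2.24 × (-39.3 − -59.9)] = 8888.1 kg/h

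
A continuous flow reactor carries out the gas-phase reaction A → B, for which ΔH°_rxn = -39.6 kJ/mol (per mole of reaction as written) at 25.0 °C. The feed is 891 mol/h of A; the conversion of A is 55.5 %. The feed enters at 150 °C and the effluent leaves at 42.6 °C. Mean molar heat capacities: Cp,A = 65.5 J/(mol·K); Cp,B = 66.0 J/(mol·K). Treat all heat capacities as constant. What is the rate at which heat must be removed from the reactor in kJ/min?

Q_out = 431 kJ/min

Extent of reaction ξ = 0.555 × 891 = 494.51 mol/h
Reaction term: ξ·ΔH°_rxn = 494.51 × -39.6 = -19582 kJ/h
Sensible, feed 150→25 °C: -7295.1 kJ/h
Outlet flows (mol/h): A 396.49, B 494.51
Sensible, products 25→42.6 °C: 1031.5 kJ/h
Q = ΔH = -25846 kJ/h = -7.1794 kW
Heat removed = 430.77 kJ/min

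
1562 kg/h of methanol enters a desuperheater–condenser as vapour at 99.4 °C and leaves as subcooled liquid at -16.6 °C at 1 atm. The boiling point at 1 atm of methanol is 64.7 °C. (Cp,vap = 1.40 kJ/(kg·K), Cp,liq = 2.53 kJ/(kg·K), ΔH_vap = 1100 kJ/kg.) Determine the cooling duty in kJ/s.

Q_c = 588 kJ/s

vapour 99.4→64.7 °C: -48.58 kJ/kg
condensation at 64.7 °C: -1100 kJ/kg
liquid 64.7→-16.6 °C: -205.69 kJ/kg
Δh = -48.58 + -1100 + -205.69 = -1354.3 kJ/kg
Q = ṁ·Δh = 1562 kg/h × -1354.3 kJ/kg = -2.1154e+06 kJ/h
|Q| = 587.6 kW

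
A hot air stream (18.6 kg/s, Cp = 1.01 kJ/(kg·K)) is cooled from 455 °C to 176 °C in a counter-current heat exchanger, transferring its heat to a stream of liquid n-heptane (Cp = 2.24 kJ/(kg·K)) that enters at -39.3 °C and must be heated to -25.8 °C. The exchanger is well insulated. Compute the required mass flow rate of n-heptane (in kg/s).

ṁ_c = 173 kg/s

Heat released by hot stream: Q = 18.6 × 1.01 × (455 − 176) = 5241.3 kJ/s
Energy balance on cold side (adiabatic exchanger): Q = ṁ_c·Cp_c·(T_c,out − T_c,in)
ṁ_c = 5241.3 / [2.24 × (-25.8 − -39.3)] = 173.32 kg/s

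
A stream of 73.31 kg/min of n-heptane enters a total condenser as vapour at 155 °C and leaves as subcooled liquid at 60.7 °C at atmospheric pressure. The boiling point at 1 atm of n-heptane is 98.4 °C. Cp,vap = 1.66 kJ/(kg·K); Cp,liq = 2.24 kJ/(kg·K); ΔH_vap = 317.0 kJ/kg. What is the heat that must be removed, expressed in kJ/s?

vapour 155→98.4 °C: -93.956 kJ/kg
condensation at 98.4 °C: -317 kJ/kg
liquid 98.4→60.7 °C: -84.448 kJ/kg
Δh = -93.956 + -317 + -84.448 = -495.4 kJ/kg
Q = ṁ·Δh = 73.31 kg/min × -495.4 kJ/kg = -36318 kJ/min
|Q| = 605.3 kW

Q_c = 605 kJ/s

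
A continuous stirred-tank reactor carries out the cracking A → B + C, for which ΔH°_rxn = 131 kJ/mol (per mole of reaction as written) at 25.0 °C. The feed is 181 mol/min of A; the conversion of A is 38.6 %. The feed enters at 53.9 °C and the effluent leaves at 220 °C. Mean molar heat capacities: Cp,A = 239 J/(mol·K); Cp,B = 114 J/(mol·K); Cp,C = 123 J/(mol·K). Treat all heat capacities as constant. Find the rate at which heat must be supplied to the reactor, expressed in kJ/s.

Q_in = 272 kJ/s

Extent of reaction ξ = 0.386 × 181 = 69.866 mol/min
Reaction term: ξ·ΔH°_rxn = 69.866 × 131 = 9152.4 kJ/min
Sensible, feed 53.9→25 °C: -1250.2 kJ/min
Outlet flows (mol/min): A 111.13, B 69.866, C 69.866
Sensible, products 25→220 °C: 8408.3 kJ/min
Q = ΔH = 16311 kJ/min = 271.84 kW
Heat supplied = 271.84 kJ/s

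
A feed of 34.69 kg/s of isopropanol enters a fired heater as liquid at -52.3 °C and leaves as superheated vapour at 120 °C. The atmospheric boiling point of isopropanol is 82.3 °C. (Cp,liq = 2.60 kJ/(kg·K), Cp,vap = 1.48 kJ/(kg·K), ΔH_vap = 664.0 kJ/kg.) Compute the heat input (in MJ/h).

Q = 134000 MJ/h

liquid -52.3→82.3 °C: 349.96 kJ/kg
vaporisation at 82.3 °C: 664 kJ/kg
vapour 82.3→120 °C: 55.796 kJ/kg
Δh = 349.96 + 664 + 55.796 = 1069.8 kJ/kg
Q = ṁ·Δh = 34.69 kg/s × 1069.8 kJ/kg = 37110 kJ/s
|Q| = 37110 kW = 133600 MJ/h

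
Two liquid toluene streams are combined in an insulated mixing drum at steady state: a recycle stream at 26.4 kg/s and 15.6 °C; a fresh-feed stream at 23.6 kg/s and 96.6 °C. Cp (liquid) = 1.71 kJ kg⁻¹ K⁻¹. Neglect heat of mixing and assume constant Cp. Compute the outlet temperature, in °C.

T_out = 53.8 °C

No heat crosses the boundary, so H_out = H_in.
Σ ṁᵢCp,ᵢTᵢ = 26.4×1.71×15.6 + 23.6×1.71×96.6 = 4602.6
Σ ṁᵢCp,ᵢ = 26.4×1.71 + 23.6×1.71 = 85.5
T_out = 4602.6 / 85.5 = 53.832 °C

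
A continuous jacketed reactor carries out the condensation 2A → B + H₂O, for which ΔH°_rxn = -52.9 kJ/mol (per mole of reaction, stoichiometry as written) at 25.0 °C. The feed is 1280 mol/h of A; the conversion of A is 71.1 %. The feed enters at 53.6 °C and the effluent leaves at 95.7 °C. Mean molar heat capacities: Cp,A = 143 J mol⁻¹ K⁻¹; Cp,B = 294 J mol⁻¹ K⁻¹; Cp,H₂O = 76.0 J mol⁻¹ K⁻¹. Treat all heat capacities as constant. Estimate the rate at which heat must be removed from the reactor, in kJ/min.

Extent of reaction ξ = 0.711 × 1280 / 2 = 455.04 mol/h
Reaction term: ξ·ΔH°_rxn = 455.04 × -52.9 = -24072 kJ/h
Sensible, feed 53.6→25 °C: -5234.9 kJ/h
Outlet flows (mol/h): A 369.92, B 455.04, H₂O 455.04
Sensible, products 25→95.7 °C: 15643 kJ/h
Q = ΔH = -13663 kJ/h = -3.7953 kW
Heat removed = 227.72 kJ/min

Q_out = 228 kJ/min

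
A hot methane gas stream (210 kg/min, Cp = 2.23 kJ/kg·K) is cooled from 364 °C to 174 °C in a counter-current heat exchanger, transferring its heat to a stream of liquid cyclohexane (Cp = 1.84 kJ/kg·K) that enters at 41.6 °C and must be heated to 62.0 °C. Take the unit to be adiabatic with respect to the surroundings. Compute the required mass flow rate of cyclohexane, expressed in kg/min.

Heat released by hot stream: Q = 210 × 2.23 × (364 − 174) = 88977 kJ/min
Energy balance on cold side (adiabatic exchanger): Q = ṁ_c·Cp_c·(T_c,out − T_c,in)
ṁ_c = 88977 / [1.84 × (62.0 − 41.6)] = 2370.4 kg/min

ṁ_c = 2370 kg/min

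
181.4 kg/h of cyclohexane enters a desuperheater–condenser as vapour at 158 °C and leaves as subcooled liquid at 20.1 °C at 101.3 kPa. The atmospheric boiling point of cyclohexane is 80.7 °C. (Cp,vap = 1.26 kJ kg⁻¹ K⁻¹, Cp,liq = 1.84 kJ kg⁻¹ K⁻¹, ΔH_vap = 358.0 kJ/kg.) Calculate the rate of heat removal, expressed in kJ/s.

vapour 158→80.7 °C: -97.398 kJ/kg
condensation at 80.7 °C: -358 kJ/kg
liquid 80.7→20.1 °C: -111.5 kJ/kg
Δh = -97.398 + -358 + -111.5 = -566.9 kJ/kg
Q = ṁ·Δh = 181.4 kg/h × -566.9 kJ/kg = -102840 kJ/h
|Q| = 28.566 kW

Q_c = 28.6 kJ/s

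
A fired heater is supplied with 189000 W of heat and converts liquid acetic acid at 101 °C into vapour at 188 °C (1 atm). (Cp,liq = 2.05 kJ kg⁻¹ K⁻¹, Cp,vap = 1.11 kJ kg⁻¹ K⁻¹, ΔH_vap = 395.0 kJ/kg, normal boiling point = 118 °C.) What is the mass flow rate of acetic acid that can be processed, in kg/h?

ṁ = 1340 kg/h

Δh = 2.05×(118−101) + 395.0 + 1.11×(188−118) = 507.55 kJ/kg
Q = 189000 W = 189 kJ/s = 680400 kJ/h
ṁ = Q/Δh = 680400 / 507.55 = 1340.6 kg/h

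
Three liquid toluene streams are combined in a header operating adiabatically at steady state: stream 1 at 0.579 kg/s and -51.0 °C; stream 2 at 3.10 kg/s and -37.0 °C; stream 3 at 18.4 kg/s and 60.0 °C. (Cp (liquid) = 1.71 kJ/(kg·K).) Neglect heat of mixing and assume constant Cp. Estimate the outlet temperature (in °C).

Energy balance with Q = 0: Σ ṁᵢCp,ᵢ(T_out − Tᵢ) = 0
T_out = Σ ṁᵢCp,ᵢTᵢ / Σ ṁᵢCp,ᵢ
      = 1641.2 / 37.755 = 43.47 °C

T_out = 43.5 °C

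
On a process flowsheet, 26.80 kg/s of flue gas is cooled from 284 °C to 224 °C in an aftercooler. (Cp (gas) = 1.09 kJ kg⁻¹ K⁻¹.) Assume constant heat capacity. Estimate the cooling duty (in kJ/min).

Q_c = 105000 kJ/min

Q = ṁ·Cp·ΔT = 26.80 × 1.09 × (224 − 284) = -1752.7 kJ/s
Cooling duty = 105160 kJ/min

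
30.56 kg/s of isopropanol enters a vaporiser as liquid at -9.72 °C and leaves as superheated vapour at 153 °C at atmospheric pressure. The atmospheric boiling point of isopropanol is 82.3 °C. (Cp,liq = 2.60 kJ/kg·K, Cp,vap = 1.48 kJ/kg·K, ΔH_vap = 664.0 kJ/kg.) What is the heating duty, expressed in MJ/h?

liquid -9.72→82.3 °C: 239.25 kJ/kg
vaporisation at 82.3 °C: 664 kJ/kg
vapour 82.3→153 °C: 104.64 kJ/kg
Δh = 239.25 + 664 + 104.64 = 1007.9 kJ/kg
Q = ṁ·Δh = 30.56 kg/s × 1007.9 kJ/kg = 30801 kJ/s
|Q| = 30801 kW = 110880 MJ/h

Q = 111000 MJ/h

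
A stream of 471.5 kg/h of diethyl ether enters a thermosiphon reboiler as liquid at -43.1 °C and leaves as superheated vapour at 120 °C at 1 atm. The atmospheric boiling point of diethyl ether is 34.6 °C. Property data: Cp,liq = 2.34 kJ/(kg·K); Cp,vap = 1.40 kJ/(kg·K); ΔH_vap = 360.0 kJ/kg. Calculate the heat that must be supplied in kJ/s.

liquid -43.1→34.6 °C: 181.82 kJ/kg
vaporisation at 34.6 °C: 360 kJ/kg
vapour 34.6→120 °C: 119.56 kJ/kg
Δh = 181.82 + 360 + 119.56 = 661.38 kJ/kg
Q = ṁ·Δh = 471.5 kg/h × 661.38 kJ/kg = 311840 kJ/h
|Q| = 86.622 kW

Q = 86.6 kJ/s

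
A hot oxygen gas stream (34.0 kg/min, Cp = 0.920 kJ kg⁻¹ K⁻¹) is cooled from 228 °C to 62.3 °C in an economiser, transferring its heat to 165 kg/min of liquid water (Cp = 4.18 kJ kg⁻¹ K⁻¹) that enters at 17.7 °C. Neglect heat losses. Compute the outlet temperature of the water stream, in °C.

Heat released by hot stream: Q = 34.0 × 0.920 × (228 − 62.3) = 5183.1 kJ/min
Energy balance on cold side (adiabatic exchanger): Q = ṁ_c·Cp_c·(T_c,out − T_c,in)
T_c,out = 17.7 + 5183.1/(165 × 4.18) = 25.215 °C

T_c,out = 25.2 °C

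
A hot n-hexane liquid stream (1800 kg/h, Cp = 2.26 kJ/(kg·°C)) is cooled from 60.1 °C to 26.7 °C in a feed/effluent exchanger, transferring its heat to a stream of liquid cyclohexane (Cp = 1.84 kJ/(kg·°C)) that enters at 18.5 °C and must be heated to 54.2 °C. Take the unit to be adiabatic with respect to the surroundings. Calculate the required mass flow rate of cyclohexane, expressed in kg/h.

ṁ_c = 2070 kg/h

Heat released by hot stream: Q = 1800 × 2.26 × (60.1 − 26.7) = 135870 kJ/h
Energy balance on cold side (adiabatic exchanger): Q = ṁ_c·Cp_c·(T_c,out − T_c,in)
ṁ_c = 135870 / [1.84 × (54.2 − 18.5)] = 2068.4 kg/h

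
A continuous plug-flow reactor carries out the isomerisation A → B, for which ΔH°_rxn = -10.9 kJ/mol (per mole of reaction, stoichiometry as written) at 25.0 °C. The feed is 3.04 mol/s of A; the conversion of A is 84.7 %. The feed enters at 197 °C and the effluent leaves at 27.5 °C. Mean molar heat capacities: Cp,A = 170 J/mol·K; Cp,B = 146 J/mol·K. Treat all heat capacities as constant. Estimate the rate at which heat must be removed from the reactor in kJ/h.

Q_out = 417000 kJ/h

Extent of reaction ξ = 0.847 × 3.04 = 2.5749 mol/s
Reaction term: ξ·ΔH°_rxn = 2.5749 × -10.9 = -28.066 kJ/s
Sensible, feed 197→25 °C: -88.89 kJ/s
Outlet flows (mol/s): A 0.46512, B 2.5749
Sensible, products 25→27.5 °C: 1.1375 kJ/s
Q = ΔH = -115.82 kJ/s = -115.82 kW
Heat removed = 416950 kJ/h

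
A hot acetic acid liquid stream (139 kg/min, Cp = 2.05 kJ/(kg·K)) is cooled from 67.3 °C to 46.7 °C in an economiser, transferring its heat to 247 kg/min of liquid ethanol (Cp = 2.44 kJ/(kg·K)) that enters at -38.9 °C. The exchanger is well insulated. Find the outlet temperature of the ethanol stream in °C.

T_c,out = -29.2 °C

Heat released by hot stream: Q = 139 × 2.05 × (67.3 − 46.7) = 5870 kJ/min
Energy balance on cold side (adiabatic exchanger): Q = ṁ_c·Cp_c·(T_c,out − T_c,in)
T_c,out = -38.9 + 5870/(247 × 2.44) = -29.16 °C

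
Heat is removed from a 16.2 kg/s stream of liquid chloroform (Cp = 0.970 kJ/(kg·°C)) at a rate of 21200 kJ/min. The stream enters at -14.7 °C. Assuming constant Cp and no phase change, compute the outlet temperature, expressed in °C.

Q = 21200 kJ/min = 353.33 kJ/s
ΔT = Q/(ṁ·Cp) = 353.33/(16.2×0.970) = 22.485 K
T_out = -14.7 − 22.485 = -37.185 °C

T_out = -37.2 °C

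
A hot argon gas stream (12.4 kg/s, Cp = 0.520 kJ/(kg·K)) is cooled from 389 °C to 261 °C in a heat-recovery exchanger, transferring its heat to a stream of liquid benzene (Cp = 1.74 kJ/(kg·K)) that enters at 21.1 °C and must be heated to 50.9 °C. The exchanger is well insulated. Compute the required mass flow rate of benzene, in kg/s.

Heat released by hot stream: Q = 12.4 × 0.520 × (389 − 261) = 825.34 kJ/s
Energy balance on cold side (adiabatic exchanger): Q = ṁ_c·Cp_c·(T_c,out − T_c,in)
ṁ_c = 825.34 / [1.74 × (50.9 − 21.1)] = 15.917 kg/s

ṁ_c = 15.9 kg/s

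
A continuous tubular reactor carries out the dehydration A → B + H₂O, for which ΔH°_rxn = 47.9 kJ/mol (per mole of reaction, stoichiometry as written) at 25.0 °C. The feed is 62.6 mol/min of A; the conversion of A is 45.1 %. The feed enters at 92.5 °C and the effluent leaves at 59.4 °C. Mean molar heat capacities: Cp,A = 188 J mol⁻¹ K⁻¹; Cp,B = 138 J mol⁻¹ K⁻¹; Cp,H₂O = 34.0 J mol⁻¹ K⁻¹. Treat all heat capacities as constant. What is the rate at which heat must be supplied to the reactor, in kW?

Extent of reaction ξ = 0.451 × 62.6 = 28.233 mol/min
Reaction term: ξ·ΔH°_rxn = 28.233 × 47.9 = 1352.3 kJ/min
Sensible, feed 92.5→25 °C: -794.39 kJ/min
Outlet flows (mol/min): A 34.367, B 28.233, H₂O 28.233
Sensible, products 25→59.4 °C: 389.31 kJ/min
Q = ΔH = 947.26 kJ/min = 15.788 kW
Heat supplied = 15.788 kW

Q_in = 15.8 kW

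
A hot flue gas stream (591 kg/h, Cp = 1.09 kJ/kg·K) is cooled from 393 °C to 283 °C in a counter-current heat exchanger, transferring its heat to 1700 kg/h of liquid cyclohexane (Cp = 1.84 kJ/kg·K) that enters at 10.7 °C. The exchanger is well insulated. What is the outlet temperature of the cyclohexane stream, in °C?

T_c,out = 33.4 °C

Heat released by hot stream: Q = 591 × 1.09 × (393 − 283) = 70861 kJ/h
Energy balance on cold side (adiabatic exchanger): Q = ṁ_c·Cp_c·(T_c,out − T_c,in)
T_c,out = 10.7 + 70861/(1700 × 1.84) = 33.354 °C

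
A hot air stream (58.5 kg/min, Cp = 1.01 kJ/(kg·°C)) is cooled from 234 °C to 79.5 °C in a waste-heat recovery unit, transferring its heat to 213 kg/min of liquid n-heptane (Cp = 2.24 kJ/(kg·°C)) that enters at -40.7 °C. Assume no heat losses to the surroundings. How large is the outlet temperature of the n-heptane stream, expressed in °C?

Heat released by hot stream: Q = 58.5 × 1.01 × (234 − 79.5) = 9128.6 kJ/min
Energy balance on cold side (adiabatic exchanger): Q = ṁ_c·Cp_c·(T_c,out − T_c,in)
T_c,out = -40.7 + 9128.6/(213 × 2.24) = -21.567 °C

T_c,out = -21.6 °C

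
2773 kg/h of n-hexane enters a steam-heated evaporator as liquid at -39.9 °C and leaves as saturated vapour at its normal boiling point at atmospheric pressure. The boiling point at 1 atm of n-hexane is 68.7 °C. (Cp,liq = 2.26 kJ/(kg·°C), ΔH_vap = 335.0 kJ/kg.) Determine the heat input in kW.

Q = 447 kW

liquid -39.9→68.7 °C: 245.44 kJ/kg
vaporisation at 68.7 °C: 335 kJ/kg
Δh = 245.44 + 335 = 580.44 kJ/kg
Q = ṁ·Δh = 2773 kg/h × 580.44 kJ/kg = 1.6095e+06 kJ/h
|Q| = 447.1 kW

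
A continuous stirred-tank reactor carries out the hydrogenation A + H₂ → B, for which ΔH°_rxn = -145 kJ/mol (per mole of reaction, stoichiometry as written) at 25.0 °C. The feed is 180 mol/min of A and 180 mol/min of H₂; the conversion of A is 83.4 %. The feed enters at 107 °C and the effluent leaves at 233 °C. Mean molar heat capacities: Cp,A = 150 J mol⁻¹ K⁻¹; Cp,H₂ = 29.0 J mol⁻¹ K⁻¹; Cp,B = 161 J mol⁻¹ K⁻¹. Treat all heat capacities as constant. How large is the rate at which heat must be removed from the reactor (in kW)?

Extent of reaction ξ = 0.834 × 180 = 150.12 mol/min
Reaction term: ξ·ΔH°_rxn = 150.12 × -145 = -21767 kJ/min
Sensible, feed 107→25 °C: -2642 kJ/min
Outlet flows (mol/min): A 29.88, H₂ 29.88, B 150.12
Sensible, products 25→233 °C: 6139.7 kJ/min
Q = ΔH = -18270 kJ/min = -304.5 kW
Heat removed = 304.5 kW

Q_out = 304 kW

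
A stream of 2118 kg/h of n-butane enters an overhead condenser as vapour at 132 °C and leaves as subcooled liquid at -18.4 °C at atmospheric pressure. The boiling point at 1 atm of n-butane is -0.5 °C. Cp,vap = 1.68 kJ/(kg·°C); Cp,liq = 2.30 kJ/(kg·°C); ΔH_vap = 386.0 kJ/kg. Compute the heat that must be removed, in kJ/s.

Q_c = 382 kJ/s

vapour 132→-0.5 °C: -222.6 kJ/kg
condensation at -0.5 °C: -386 kJ/kg
liquid -0.5→-18.4 °C: -41.17 kJ/kg
Δh = -222.6 + -386 + -41.17 = -649.77 kJ/kg
Q = ṁ·Δh = 2118 kg/h × -649.77 kJ/kg = -1.3762e+06 kJ/h
|Q| = 382.28 kW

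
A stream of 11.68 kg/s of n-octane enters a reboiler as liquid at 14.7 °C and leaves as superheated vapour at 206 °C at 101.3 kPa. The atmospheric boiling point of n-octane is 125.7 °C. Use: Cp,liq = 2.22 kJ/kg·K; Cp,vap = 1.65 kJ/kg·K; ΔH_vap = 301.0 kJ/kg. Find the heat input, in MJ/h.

Q = 28600 MJ/h

liquid 14.7→125.7 °C: 246.42 kJ/kg
vaporisation at 125.7 °C: 301 kJ/kg
vapour 125.7→206 °C: 132.49 kJ/kg
Δh = 246.42 + 301 + 132.49 = 679.91 kJ/kg
Q = ṁ·Δh = 11.68 kg/s × 679.91 kJ/kg = 7941.4 kJ/s
|Q| = 7941.4 kW = 28589 MJ/h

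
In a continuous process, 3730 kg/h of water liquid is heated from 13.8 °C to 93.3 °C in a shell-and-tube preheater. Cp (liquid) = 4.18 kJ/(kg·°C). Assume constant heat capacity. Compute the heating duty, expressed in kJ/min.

Q = 20700 kJ/min

Q = ṁ·Cp·ΔT = 3730 × 4.18 × (93.3 − 13.8) = 1.2395e+06 kJ/h
Converting: 1.2395e+06 / 3600 s = 344.31 kW
Heating duty = 20659 kJ/min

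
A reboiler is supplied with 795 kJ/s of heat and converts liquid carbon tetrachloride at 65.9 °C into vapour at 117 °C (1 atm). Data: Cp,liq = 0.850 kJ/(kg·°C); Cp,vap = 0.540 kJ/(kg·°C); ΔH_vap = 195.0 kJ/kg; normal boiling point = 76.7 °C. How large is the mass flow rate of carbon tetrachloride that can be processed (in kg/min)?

ṁ = 211 kg/min

Δh = 0.850×(76.7−65.9) + 195.0 + 0.540×(117−76.7) = 225.94 kJ/kg
Q = 795 kJ/s = 795 kJ/s = 47700 kJ/min
ṁ = Q/Δh = 47700 / 225.94 = 211.12 kg/min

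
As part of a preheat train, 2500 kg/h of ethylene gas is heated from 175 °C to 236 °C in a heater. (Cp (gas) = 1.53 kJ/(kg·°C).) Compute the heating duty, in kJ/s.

Q = ṁ·Cp·ΔT = 2500 × 1.53 × (236 − 175) = 233320 kJ/h
Converting: 233320 / 3600 s = 64.812 kW

Q = 64.8 kJ/s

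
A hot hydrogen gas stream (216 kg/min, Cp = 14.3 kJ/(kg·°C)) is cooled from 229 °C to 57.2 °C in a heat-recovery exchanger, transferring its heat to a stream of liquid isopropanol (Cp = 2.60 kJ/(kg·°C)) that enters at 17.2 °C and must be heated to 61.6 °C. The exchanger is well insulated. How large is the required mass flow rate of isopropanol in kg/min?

ṁ_c = 4600 kg/min

Heat released by hot stream: Q = 216 × 14.3 × (229 − 57.2) = 530660 kJ/min
Energy balance on cold side (adiabatic exchanger): Q = ṁ_c·Cp_c·(T_c,out − T_c,in)
ṁ_c = 530660 / [2.60 × (61.6 − 17.2)] = 4596.8 kg/min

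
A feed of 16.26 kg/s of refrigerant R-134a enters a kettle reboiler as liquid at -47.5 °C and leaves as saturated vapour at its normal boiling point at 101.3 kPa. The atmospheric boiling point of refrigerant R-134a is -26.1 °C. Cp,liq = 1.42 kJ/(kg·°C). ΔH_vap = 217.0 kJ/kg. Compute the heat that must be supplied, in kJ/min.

liquid -47.5→-26.1 °C: 30.388 kJ/kg
vaporisation at -26.1 °C: 217 kJ/kg
Δh = 30.388 + 217 = 247.39 kJ/kg
Q = ṁ·Δh = 16.26 kg/s × 247.39 kJ/kg = 4022.5 kJ/s
|Q| = 4022.5 kW = 241350 kJ/min

Q = 241000 kJ/min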